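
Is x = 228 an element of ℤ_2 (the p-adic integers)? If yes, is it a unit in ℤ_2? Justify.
x ∈ ℤ_2 but not a unit; v_2(x) = 2 > 0

ℤ_2 = {x ∈ ℚ_2 : v_2(x) ≥ 0} and ℤ_2^× = {x ∈ ℤ_2 : v_2(x) = 0}. Here v_2(228) = v_2(num) − v_2(den) = 2; compare against these criteria.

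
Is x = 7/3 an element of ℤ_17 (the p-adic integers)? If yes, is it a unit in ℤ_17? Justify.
x ∈ ℤ_17^× (unit); v_17(x) = 0

ℤ_17 = {x ∈ ℚ_17 : v_17(x) ≥ 0} and ℤ_17^× = {x ∈ ℤ_17 : v_17(x) = 0}. Here v_17(7/3) = v_17(num) − v_17(den) = 0; compare against these criteria.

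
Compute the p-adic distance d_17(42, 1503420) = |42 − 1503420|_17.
d_17(42, 1503420) = 1/83521

Step 1 — x − y = 42 − 1503420 = -1503378. Step 2 — v_17(-1503378) = 4 (factor: -1503378 = −(17^4 · 18); the sign does not affect v_p). Step 3 — |x − y|_17 = 17^{-4} = 1/83521.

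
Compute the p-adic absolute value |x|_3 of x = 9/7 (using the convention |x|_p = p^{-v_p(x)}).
|9/7|_3 = 1/9

Step 1 — compute v_3(x) by factoring powers of 3 out of the numerator and denominator: v_3(9/7) = 2. Step 2 — apply |x|_p = p^{-v_p(x)} = 3^{-2} = 1/9.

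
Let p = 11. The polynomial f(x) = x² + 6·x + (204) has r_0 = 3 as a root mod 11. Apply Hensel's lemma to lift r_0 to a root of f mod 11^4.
r_3 = 861 (mod 14641)

Hensel: r_{i+1} = r_i − f(r_i)·(f′(r_i))^{-1} mod 11^{i+2}, f′(x) = 2x + 6. Iterate:
  r_0 = 3 (mod 11)
  r_1 = 14 (mod 121)
  r_2 = 861 (mod 1331)
  r_3 = 861 (mod 14641)
Final: r = 861 satisfies f(r) ≡ 0 mod 11^4.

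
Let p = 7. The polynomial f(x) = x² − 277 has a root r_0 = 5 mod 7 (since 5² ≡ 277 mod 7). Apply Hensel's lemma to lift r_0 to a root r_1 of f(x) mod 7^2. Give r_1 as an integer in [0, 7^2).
r_1 = 40 (mod 49)

Hensel's recurrence: r_{i+1} = r_i − f(r_i)·(f′(r_i))^{-1} mod 7^{i+2}, with f′(x) = 2x. Iterate:
  r_0 = 5 (mod 7)
  r_1 = 40 (mod 49)
Final: r_1 = 40, and one checks f(r_1) ≡ 0 mod 7^2.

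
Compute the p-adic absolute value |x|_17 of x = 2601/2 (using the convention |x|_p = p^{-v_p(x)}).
|2601/2|_17 = 1/289

Step 1 — compute v_17(x) by factoring powers of 17 out of the numerator and denominator: v_17(2601/2) = 2. Step 2 — apply |x|_p = p^{-v_p(x)} = 17^{-2} = 1/289.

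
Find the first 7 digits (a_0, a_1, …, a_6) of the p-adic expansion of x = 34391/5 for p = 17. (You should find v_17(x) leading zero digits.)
(a_0, …, a_6) = (0, 0, 0, 15, 6, 3, 10)

v_17(34391/5) = 3, so a_0 = ... = a_2 = 0. Factor out: x = 17^3 · u with u = 7/5 a unit in ℤ_17. Expand u iteratively via a_{v+i} = u_i mod 17, u_{i+1} = (u_i − a_{v+i})/17:
  u_0 = 7/5;  a_3 = 15;  u_1 = (u_0 − 15)/17 = -4/5
  u_1 = -4/5;  a_4 = 6;  u_2 = (u_1 − 6)/17 = -2/5
  u_2 = -2/5;  a_5 = 3;  u_3 = (u_2 − 3)/17 = -1/5
  u_3 = -1/5;  a_6 = 10;  u_4 = (u_3 − 10)/17 = -3/5
Digits: (0, 0, 0, 15, 6, 3, 10).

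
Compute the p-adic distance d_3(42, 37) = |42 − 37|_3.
d_3(42, 37) = 1

Step 1 — x − y = 42 − 37 = 5. Step 2 — v_3(5) = 0 (factor: 5 = (3^0 · 5); the sign does not affect v_p). Step 3 — |x − y|_3 = 3^{0} = 1.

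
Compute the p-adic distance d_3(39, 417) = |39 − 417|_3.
d_3(39, 417) = 1/27

Step 1 — x − y = 39 − 417 = -378. Step 2 — v_3(-378) = 3 (factor: -378 = −(3^3 · 14); the sign does not affect v_p). Step 3 — |x − y|_3 = 3^{-3} = 1/27.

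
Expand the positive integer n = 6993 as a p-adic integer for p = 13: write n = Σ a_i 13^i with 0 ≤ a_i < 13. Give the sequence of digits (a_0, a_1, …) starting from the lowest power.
(a_0, a_1, …) = (12, 4, 2, 3)

Repeated division by 13 gives the digits low-to-high: 6993 = 12 + 4·13^1 + 2·13^2 + 3·13^3. Digit sequence: (12, 4, 2, 3).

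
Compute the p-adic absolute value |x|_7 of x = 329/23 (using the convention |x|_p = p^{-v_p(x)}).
|329/23|_7 = 1/7

Step 1 — compute v_7(x) by factoring powers of 7 out of the numerator and denominator: v_7(329/23) = 1. Step 2 — apply |x|_p = p^{-v_p(x)} = 7^{-1} = 1/7.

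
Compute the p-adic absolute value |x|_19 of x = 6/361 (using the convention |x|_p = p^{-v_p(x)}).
|6/361|_19 = 361

Step 1 — compute v_19(x) by factoring powers of 19 out of the numerator and denominator: v_19(6/361) = -2. Step 2 — apply |x|_p = p^{-v_p(x)} = 19^{2} = 361.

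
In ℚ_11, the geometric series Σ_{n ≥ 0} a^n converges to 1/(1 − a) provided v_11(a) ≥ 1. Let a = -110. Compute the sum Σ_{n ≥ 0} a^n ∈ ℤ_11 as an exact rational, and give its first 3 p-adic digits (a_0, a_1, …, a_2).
Σ a^n = 1/(1 − a) = 1/111;  first 3 digits = (1, 1, 0)

v_11(a) = 1 ≥ 1, so the series converges in ℤ_11 to 1/(1 − a) = 1/(1 − (-110)) = 1/111. Expand this rational in ℤ_11: compute digits iteratively via d_i = x_i mod 11, x_{i+1} = (x_i − d_i)/11. The first 3 digits are (1, 1, 0).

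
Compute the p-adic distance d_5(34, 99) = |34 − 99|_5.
d_5(34, 99) = 1/5

Step 1 — x − y = 34 − 99 = -65. Step 2 — v_5(-65) = 1 (factor: -65 = −(5^1 · 13); the sign does not affect v_p). Step 3 — |x − y|_5 = 5^{-1} = 1/5.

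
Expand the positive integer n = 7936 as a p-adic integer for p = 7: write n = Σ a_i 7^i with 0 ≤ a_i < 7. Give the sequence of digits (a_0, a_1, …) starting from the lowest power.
(a_0, a_1, …) = (5, 6, 0, 2, 3)

Repeated division by 7 gives the digits low-to-high: 7936 = 5 + 6·7^1 + 2·7^3 + 3·7^4. Digit sequence: (5, 6, 0, 2, 3).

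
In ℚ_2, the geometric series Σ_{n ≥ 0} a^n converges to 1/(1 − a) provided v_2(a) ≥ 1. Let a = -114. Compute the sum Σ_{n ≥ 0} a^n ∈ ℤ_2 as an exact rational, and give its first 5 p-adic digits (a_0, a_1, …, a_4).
Σ a^n = 1/(1 − a) = 1/115;  first 5 digits = (1, 1, 0, 1, 1)

v_2(a) = 1 ≥ 1, so the series converges in ℤ_2 to 1/(1 − a) = 1/(1 − (-114)) = 1/115. Expand this rational in ℤ_2: compute digits iteratively via d_i = x_i mod 2, x_{i+1} = (x_i − d_i)/2. The first 5 digits are (1, 1, 0, 1, 1).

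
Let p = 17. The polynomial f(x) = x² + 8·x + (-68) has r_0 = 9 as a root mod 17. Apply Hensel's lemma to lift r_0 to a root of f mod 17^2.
r_1 = 128 (mod 289)

Hensel: r_{i+1} = r_i − f(r_i)·(f′(r_i))^{-1} mod 17^{i+2}, f′(x) = 2x + 8. Iterate:
  r_0 = 9 (mod 17)
  r_1 = 128 (mod 289)
Final: r = 128 satisfies f(r) ≡ 0 mod 17^2.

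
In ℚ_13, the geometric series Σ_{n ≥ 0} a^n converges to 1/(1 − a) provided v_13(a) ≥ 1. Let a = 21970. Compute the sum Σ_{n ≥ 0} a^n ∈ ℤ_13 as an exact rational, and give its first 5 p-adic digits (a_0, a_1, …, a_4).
Σ a^n = 1/(1 − a) = -1/21969;  first 5 digits = (1, 0, 0, 10, 0)

v_13(a) = 3 ≥ 1, so the series converges in ℤ_13 to 1/(1 − a) = 1/(1 − 21970) = -1/21969. Expand this rational in ℤ_13: compute digits iteratively via d_i = x_i mod 13, x_{i+1} = (x_i − d_i)/13. The first 5 digits are (1, 0, 0, 10, 0).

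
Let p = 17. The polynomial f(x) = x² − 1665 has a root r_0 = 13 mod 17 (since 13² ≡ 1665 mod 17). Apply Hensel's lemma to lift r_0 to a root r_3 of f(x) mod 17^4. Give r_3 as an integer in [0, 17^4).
r_3 = 65429 (mod 83521)

Hensel's recurrence: r_{i+1} = r_i − f(r_i)·(f′(r_i))^{-1} mod 17^{i+2}, with f′(x) = 2x. Iterate:
  r_0 = 13 (mod 17)
  r_1 = 115 (mod 289)
  r_2 = 1560 (mod 4913)
  r_3 = 65429 (mod 83521)
Final: r_3 = 65429, and one checks f(r_3) ≡ 0 mod 17^4.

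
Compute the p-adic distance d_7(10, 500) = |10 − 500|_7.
d_7(10, 500) = 1/49

Step 1 — x − y = 10 − 500 = -490. Step 2 — v_7(-490) = 2 (factor: -490 = −(7^2 · 10); the sign does not affect v_p). Step 3 — |x − y|_7 = 7^{-2} = 1/49.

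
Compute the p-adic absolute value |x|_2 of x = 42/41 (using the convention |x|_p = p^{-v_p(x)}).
|42/41|_2 = 1/2

Step 1 — compute v_2(x) by factoring powers of 2 out of the numerator and denominator: v_2(42/41) = 1. Step 2 — apply |x|_p = p^{-v_p(x)} = 2^{-1} = 1/2.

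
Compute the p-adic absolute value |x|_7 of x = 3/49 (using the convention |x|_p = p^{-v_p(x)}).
|3/49|_7 = 49

Step 1 — compute v_7(x) by factoring powers of 7 out of the numerator and denominator: v_7(3/49) = -2. Step 2 — apply |x|_p = p^{-v_p(x)} = 7^{2} = 49.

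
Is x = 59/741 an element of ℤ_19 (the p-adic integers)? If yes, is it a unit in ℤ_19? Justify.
x ∉ ℤ_19 (v_19(x) = -1 < 0)

ℤ_19 = {x ∈ ℚ_19 : v_19(x) ≥ 0} and ℤ_19^× = {x ∈ ℤ_19 : v_19(x) = 0}. Here v_19(59/741) = v_19(num) − v_19(den) = -1; compare against these criteria.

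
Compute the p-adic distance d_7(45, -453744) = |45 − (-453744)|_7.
d_7(45, -453744) = 1/16807

Step 1 — x − y = 45 − (-453744) = 453789. Step 2 — v_7(453789) = 5 (factor: 453789 = (7^5 · 27); the sign does not affect v_p). Step 3 — |x − y|_7 = 7^{-5} = 1/16807.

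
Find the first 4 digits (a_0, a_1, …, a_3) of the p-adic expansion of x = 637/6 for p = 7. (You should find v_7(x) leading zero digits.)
(a_0, …, a_3) = (0, 0, 1, 6)

v_7(637/6) = 2, so a_0 = ... = a_1 = 0. Factor out: x = 7^2 · u with u = 13/6 a unit in ℤ_7. Expand u iteratively via a_{v+i} = u_i mod 7, u_{i+1} = (u_i − a_{v+i})/7:
  u_0 = 13/6;  a_2 = 1;  u_1 = (u_0 − 1)/7 = 1/6
  u_1 = 1/6;  a_3 = 6;  u_2 = (u_1 − 6)/7 = -5/6
Digits: (0, 0, 1, 6).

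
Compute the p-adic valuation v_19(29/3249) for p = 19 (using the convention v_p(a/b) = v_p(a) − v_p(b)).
v_19(29/3249) = -2

Factor powers of 19 from the numerator and denominator of the reduced fraction: 29 = 19^0 · 29 and 3249 = 19^2 · 9. Apply v_p(a/b) = v_p(a) − v_p(b): v_19(29/3249) = 0 − 2 = -2.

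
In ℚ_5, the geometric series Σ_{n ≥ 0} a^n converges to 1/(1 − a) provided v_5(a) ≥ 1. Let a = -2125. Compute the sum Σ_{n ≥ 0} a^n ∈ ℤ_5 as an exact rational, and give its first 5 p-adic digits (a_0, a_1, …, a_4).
Σ a^n = 1/(1 − a) = 1/2126;  first 5 digits = (1, 0, 0, 3, 1)

v_5(a) = 3 ≥ 1, so the series converges in ℤ_5 to 1/(1 − a) = 1/(1 − (-2125)) = 1/2126. Expand this rational in ℤ_5: compute digits iteratively via d_i = x_i mod 5, x_{i+1} = (x_i − d_i)/5. The first 5 digits are (1, 0, 0, 3, 1).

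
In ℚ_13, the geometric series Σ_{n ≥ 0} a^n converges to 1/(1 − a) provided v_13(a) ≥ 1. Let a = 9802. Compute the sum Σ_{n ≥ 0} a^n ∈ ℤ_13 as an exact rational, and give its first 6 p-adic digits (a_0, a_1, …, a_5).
Σ a^n = 1/(1 − a) = -1/9801;  first 6 digits = (1, 0, 6, 4, 10, 11)

v_13(a) = 2 ≥ 1, so the series converges in ℤ_13 to 1/(1 − a) = 1/(1 − 9802) = -1/9801. Expand this rational in ℤ_13: compute digits iteratively via d_i = x_i mod 13, x_{i+1} = (x_i − d_i)/13. The first 6 digits are (1, 0, 6, 4, 10, 11).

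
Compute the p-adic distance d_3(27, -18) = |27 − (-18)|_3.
d_3(27, -18) = 1/9

Step 1 — x − y = 27 − (-18) = 45. Step 2 — v_3(45) = 2 (factor: 45 = (3^2 · 5); the sign does not affect v_p). Step 3 — |x − y|_3 = 3^{-2} = 1/9.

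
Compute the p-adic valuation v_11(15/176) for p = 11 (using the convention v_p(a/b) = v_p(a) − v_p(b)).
v_11(15/176) = -1

Factor powers of 11 from the numerator and denominator of the reduced fraction: 15 = 11^0 · 15 and 176 = 11^1 · 16. Apply v_p(a/b) = v_p(a) − v_p(b): v_11(15/176) = 0 − 1 = -1.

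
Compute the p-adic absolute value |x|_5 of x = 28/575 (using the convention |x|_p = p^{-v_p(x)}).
|28/575|_5 = 25

Step 1 — compute v_5(x) by factoring powers of 5 out of the numerator and denominator: v_5(28/575) = -2. Step 2 — apply |x|_p = p^{-v_p(x)} = 5^{2} = 25.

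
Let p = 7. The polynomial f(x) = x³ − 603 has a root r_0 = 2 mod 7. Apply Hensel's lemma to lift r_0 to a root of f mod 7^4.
r_3 = 1689 (mod 2401)

Hensel: r_{i+1} = r_i − f(r_i)/f′(r_i) mod 7^{i+2}, where f′(x) = 3x². Iterate:
  r_0 = 2 (mod 7)
  r_1 = 23 (mod 49)
  r_2 = 317 (mod 343)
  r_3 = 1689 (mod 2401)
Final: r = 1689 with f(r) ≡ 0 mod 7^4.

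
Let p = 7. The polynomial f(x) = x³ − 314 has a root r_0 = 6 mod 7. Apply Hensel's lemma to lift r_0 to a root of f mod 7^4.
r_3 = 496 (mod 2401)

Hensel: r_{i+1} = r_i − f(r_i)/f′(r_i) mod 7^{i+2}, where f′(x) = 3x². Iterate:
  r_0 = 6 (mod 7)
  r_1 = 6 (mod 49)
  r_2 = 153 (mod 343)
  r_3 = 496 (mod 2401)
Final: r = 496 with f(r) ≡ 0 mod 7^4.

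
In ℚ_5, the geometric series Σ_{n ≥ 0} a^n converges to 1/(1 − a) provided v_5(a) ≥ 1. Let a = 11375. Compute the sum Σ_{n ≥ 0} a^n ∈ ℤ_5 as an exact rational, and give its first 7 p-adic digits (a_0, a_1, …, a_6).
Σ a^n = 1/(1 − a) = -1/11374;  first 7 digits = (1, 0, 0, 1, 3, 3, 1)

v_5(a) = 3 ≥ 1, so the series converges in ℤ_5 to 1/(1 − a) = 1/(1 − 11375) = -1/11374. Expand this rational in ℤ_5: compute digits iteratively via d_i = x_i mod 5, x_{i+1} = (x_i − d_i)/5. The first 7 digits are (1, 0, 0, 1, 3, 3, 1).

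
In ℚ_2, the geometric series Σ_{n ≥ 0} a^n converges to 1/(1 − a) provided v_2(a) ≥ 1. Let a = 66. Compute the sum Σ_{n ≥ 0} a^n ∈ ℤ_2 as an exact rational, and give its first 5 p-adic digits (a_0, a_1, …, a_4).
Σ a^n = 1/(1 − a) = -1/65;  first 5 digits = (1, 1, 1, 1, 1)

v_2(a) = 1 ≥ 1, so the series converges in ℤ_2 to 1/(1 − a) = 1/(1 − 66) = -1/65. Expand this rational in ℤ_2: compute digits iteratively via d_i = x_i mod 2, x_{i+1} = (x_i − d_i)/2. The first 5 digits are (1, 1, 1, 1, 1).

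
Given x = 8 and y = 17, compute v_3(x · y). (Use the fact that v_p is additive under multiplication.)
v_3(136) = 0

v_p(x) = 0 (factor: 8 = 3^0 · 8); v_p(y) = 0 (factor: 17 = 3^0 · 17). Additivity: v_p(xy) = v_p(x) + v_p(y) = 0 + 0 = 0. (Direct check: xy = 136 = 3^0 · (136).)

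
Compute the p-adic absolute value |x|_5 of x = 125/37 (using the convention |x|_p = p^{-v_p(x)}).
|125/37|_5 = 1/125

Step 1 — compute v_5(x) by factoring powers of 5 out of the numerator and denominator: v_5(125/37) = 3. Step 2 — apply |x|_p = p^{-v_p(x)} = 5^{-3} = 1/125.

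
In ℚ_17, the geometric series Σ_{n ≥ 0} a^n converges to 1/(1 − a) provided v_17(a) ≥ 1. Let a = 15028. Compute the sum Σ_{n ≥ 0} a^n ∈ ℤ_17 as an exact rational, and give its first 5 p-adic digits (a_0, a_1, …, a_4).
Σ a^n = 1/(1 − a) = -1/15027;  first 5 digits = (1, 0, 1, 3, 1)

v_17(a) = 2 ≥ 1, so the series converges in ℤ_17 to 1/(1 − a) = 1/(1 − 15028) = -1/15027. Expand this rational in ℤ_17: compute digits iteratively via d_i = x_i mod 17, x_{i+1} = (x_i − d_i)/17. The first 5 digits are (1, 0, 1, 3, 1).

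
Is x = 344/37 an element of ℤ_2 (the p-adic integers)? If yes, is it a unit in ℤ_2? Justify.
x ∈ ℤ_2 but not a unit; v_2(x) = 3 > 0

ℤ_2 = {x ∈ ℚ_2 : v_2(x) ≥ 0} and ℤ_2^× = {x ∈ ℤ_2 : v_2(x) = 0}. Here v_2(344/37) = v_2(num) − v_2(den) = 3; compare against these criteria.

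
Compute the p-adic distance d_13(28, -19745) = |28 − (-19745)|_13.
d_13(28, -19745) = 1/2197

Step 1 — x − y = 28 − (-19745) = 19773. Step 2 — v_13(19773) = 3 (factor: 19773 = (13^3 · 9); the sign does not affect v_p). Step 3 — |x − y|_13 = 13^{-3} = 1/2197.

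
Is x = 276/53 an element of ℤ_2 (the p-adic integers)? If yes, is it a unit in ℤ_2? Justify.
x ∈ ℤ_2 but not a unit; v_2(x) = 2 > 0

ℤ_2 = {x ∈ ℚ_2 : v_2(x) ≥ 0} and ℤ_2^× = {x ∈ ℤ_2 : v_2(x) = 0}. Here v_2(276/53) = v_2(num) − v_2(den) = 2; compare against these criteria.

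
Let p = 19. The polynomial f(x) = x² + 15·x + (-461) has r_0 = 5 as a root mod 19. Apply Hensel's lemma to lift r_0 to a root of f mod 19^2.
r_1 = 5 (mod 361)

Hensel: r_{i+1} = r_i − f(r_i)·(f′(r_i))^{-1} mod 19^{i+2}, f′(x) = 2x + 15. Iterate:
  r_0 = 5 (mod 19)
  r_1 = 5 (mod 361)
Final: r = 5 satisfies f(r) ≡ 0 mod 19^2.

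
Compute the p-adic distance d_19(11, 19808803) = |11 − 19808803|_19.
d_19(11, 19808803) = 1/2476099

Step 1 — x − y = 11 − 19808803 = -19808792. Step 2 — v_19(-19808792) = 5 (factor: -19808792 = −(19^5 · 8); the sign does not affect v_p). Step 3 — |x − y|_19 = 19^{-5} = 1/2476099.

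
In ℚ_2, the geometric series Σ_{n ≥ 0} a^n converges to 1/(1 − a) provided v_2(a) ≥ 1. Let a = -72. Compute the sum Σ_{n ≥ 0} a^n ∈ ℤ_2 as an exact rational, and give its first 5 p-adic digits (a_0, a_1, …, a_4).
Σ a^n = 1/(1 − a) = 1/73;  first 5 digits = (1, 0, 0, 1, 1)

v_2(a) = 3 ≥ 1, so the series converges in ℤ_2 to 1/(1 − a) = 1/(1 − (-72)) = 1/73. Expand this rational in ℤ_2: compute digits iteratively via d_i = x_i mod 2, x_{i+1} = (x_i − d_i)/2. The first 5 digits are (1, 0, 0, 1, 1).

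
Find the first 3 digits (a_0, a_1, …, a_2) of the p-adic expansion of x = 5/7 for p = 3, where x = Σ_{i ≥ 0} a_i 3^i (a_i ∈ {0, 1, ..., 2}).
(a_0, …, a_2) = (2, 0, 2)

v_3(5/7) = 0 (numerator and denominator both coprime to 3), so x ∈ ℤ_3^×. Compute digits iteratively via a_i = x_i mod 3, x_{i+1} = (x_i − a_i)/3, with x_0 = x:
  x_0 = 5/7;  a_0 = 2;  x_1 = (x_0 − 2)/3 = -3/7
  x_1 = -3/7;  a_1 = 0;  x_2 = (x_1 − 0)/3 = -1/7
  x_2 = -1/7;  a_2 = 2;  x_3 = (x_2 − 2)/3 = -5/7
Digits: (2, 0, 2).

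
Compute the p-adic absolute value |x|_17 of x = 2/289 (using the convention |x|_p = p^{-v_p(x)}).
|2/289|_17 = 289

Step 1 — compute v_17(x) by factoring powers of 17 out of the numerator and denominator: v_17(2/289) = -2. Step 2 — apply |x|_p = p^{-v_p(x)} = 17^{2} = 289.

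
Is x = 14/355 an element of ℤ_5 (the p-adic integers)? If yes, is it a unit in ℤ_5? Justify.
x ∉ ℤ_5 (v_5(x) = -1 < 0)

ℤ_5 = {x ∈ ℚ_5 : v_5(x) ≥ 0} and ℤ_5^× = {x ∈ ℤ_5 : v_5(x) = 0}. Here v_5(14/355) = v_5(num) − v_5(den) = -1; compare against these criteria.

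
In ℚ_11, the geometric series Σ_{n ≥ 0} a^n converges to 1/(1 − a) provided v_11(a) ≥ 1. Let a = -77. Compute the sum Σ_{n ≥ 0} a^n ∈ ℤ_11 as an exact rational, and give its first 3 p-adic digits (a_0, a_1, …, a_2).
Σ a^n = 1/(1 − a) = 1/78;  first 3 digits = (1, 4, 4)

v_11(a) = 1 ≥ 1, so the series converges in ℤ_11 to 1/(1 − a) = 1/(1 − (-77)) = 1/78. Expand this rational in ℤ_11: compute digits iteratively via d_i = x_i mod 11, x_{i+1} = (x_i − d_i)/11. The first 3 digits are (1, 4, 4).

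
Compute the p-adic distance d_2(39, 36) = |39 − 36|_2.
d_2(39, 36) = 1

Step 1 — x − y = 39 − 36 = 3. Step 2 — v_2(3) = 0 (factor: 3 = (2^0 · 3); the sign does not affect v_p). Step 3 — |x − y|_2 = 2^{0} = 1.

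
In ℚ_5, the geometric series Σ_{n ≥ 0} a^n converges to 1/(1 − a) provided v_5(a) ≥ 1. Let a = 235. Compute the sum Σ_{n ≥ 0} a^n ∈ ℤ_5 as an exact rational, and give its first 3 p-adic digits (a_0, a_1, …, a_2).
Σ a^n = 1/(1 − a) = -1/234;  first 3 digits = (1, 2, 3)

v_5(a) = 1 ≥ 1, so the series converges in ℤ_5 to 1/(1 − a) = 1/(1 − 235) = -1/234. Expand this rational in ℤ_5: compute digits iteratively via d_i = x_i mod 5, x_{i+1} = (x_i − d_i)/5. The first 3 digits are (1, 2, 3).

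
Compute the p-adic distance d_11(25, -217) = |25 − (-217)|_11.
d_11(25, -217) = 1/121

Step 1 — x − y = 25 − (-217) = 242. Step 2 — v_11(242) = 2 (factor: 242 = (11^2 · 2); the sign does not affect v_p). Step 3 — |x − y|_11 = 11^{-2} = 1/121.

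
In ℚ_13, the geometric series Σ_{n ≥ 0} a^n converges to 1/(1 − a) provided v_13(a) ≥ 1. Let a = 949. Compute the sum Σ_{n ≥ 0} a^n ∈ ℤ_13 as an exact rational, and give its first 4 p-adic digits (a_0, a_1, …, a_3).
Σ a^n = 1/(1 − a) = -1/948;  first 4 digits = (1, 8, 4, 12)

v_13(a) = 1 ≥ 1, so the series converges in ℤ_13 to 1/(1 − a) = 1/(1 − 949) = -1/948. Expand this rational in ℤ_13: compute digits iteratively via d_i = x_i mod 13, x_{i+1} = (x_i − d_i)/13. The first 4 digits are (1, 8, 4, 12).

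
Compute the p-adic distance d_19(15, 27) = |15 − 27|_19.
d_19(15, 27) = 1

Step 1 — x − y = 15 − 27 = -12. Step 2 — v_19(-12) = 0 (factor: -12 = −(19^0 · 12); the sign does not affect v_p). Step 3 — |x − y|_19 = 19^{0} = 1.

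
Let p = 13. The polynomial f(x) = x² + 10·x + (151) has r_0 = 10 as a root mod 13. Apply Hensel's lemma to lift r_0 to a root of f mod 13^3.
r_2 = 387 (mod 2197)

Hensel: r_{i+1} = r_i − f(r_i)·(f′(r_i))^{-1} mod 13^{i+2}, f′(x) = 2x + 10. Iterate:
  r_0 = 10 (mod 13)
  r_1 = 49 (mod 169)
  r_2 = 387 (mod 2197)
Final: r = 387 satisfies f(r) ≡ 0 mod 13^3.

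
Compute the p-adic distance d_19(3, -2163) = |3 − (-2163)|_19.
d_19(3, -2163) = 1/361

Step 1 — x − y = 3 − (-2163) = 2166. Step 2 — v_19(2166) = 2 (factor: 2166 = (19^2 · 6); the sign does not affect v_p). Step 3 — |x − y|_19 = 19^{-2} = 1/361.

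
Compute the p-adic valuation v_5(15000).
v_5(15000) = 4

v_5(n) is the largest exponent k such that 5^k divides n. Factor out: 15000 = 5^4 · 24. (Sign doesn't affect v_p.) So v_5(15000) = 4.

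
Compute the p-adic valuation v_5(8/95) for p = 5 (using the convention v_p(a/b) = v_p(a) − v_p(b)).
v_5(8/95) = -1

Factor powers of 5 from the numerator and denominator of the reduced fraction: 8 = 5^0 · 8 and 95 = 5^1 · 19. Apply v_p(a/b) = v_p(a) − v_p(b): v_5(8/95) = 0 − 1 = -1.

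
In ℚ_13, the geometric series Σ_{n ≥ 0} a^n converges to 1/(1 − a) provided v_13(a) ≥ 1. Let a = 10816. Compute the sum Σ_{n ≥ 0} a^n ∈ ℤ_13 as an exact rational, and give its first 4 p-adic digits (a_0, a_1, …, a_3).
Σ a^n = 1/(1 − a) = -1/10815;  first 4 digits = (1, 0, 12, 4)

v_13(a) = 2 ≥ 1, so the series converges in ℤ_13 to 1/(1 − a) = 1/(1 − 10816) = -1/10815. Expand this rational in ℤ_13: compute digits iteratively via d_i = x_i mod 13, x_{i+1} = (x_i − d_i)/13. The first 4 digits are (1, 0, 12, 4).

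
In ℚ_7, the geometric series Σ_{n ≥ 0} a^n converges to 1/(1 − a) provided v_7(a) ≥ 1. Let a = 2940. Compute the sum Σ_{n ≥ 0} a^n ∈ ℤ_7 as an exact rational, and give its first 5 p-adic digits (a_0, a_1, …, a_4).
Σ a^n = 1/(1 − a) = -1/2939;  first 5 digits = (1, 0, 4, 1, 3)

v_7(a) = 2 ≥ 1, so the series converges in ℤ_7 to 1/(1 − a) = 1/(1 − 2940) = -1/2939. Expand this rational in ℤ_7: compute digits iteratively via d_i = x_i mod 7, x_{i+1} = (x_i − d_i)/7. The first 5 digits are (1, 0, 4, 1, 3).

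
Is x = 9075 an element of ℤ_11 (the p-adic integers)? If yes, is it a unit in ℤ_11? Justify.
x ∈ ℤ_11 but not a unit; v_11(x) = 2 > 0

ℤ_11 = {x ∈ ℚ_11 : v_11(x) ≥ 0} and ℤ_11^× = {x ∈ ℤ_11 : v_11(x) = 0}. Here v_11(9075) = v_11(num) − v_11(den) = 2; compare against these criteria.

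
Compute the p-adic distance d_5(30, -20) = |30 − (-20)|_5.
d_5(30, -20) = 1/25

Step 1 — x − y = 30 − (-20) = 50. Step 2 — v_5(50) = 2 (factor: 50 = (5^2 · 2); the sign does not affect v_p). Step 3 — |x − y|_5 = 5^{-2} = 1/25.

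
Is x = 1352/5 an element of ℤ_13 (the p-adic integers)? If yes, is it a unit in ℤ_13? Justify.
x ∈ ℤ_13 but not a unit; v_13(x) = 2 > 0

ℤ_13 = {x ∈ ℚ_13 : v_13(x) ≥ 0} and ℤ_13^× = {x ∈ ℤ_13 : v_13(x) = 0}. Here v_13(1352/5) = v_13(num) − v_13(den) = 2; compare against these criteria.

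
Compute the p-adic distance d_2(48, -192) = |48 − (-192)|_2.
d_2(48, -192) = 1/16

Step 1 — x − y = 48 − (-192) = 240. Step 2 — v_2(240) = 4 (factor: 240 = (2^4 · 15); the sign does not affect v_p). Step 3 — |x − y|_2 = 2^{-4} = 1/16.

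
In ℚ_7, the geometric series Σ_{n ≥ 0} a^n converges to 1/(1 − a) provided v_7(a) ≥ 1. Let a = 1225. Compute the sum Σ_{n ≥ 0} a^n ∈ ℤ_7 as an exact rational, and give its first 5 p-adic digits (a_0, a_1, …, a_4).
Σ a^n = 1/(1 − a) = -1/1224;  first 5 digits = (1, 0, 4, 3, 2)

v_7(a) = 2 ≥ 1, so the series converges in ℤ_7 to 1/(1 − a) = 1/(1 − 1225) = -1/1224. Expand this rational in ℤ_7: compute digits iteratively via d_i = x_i mod 7, x_{i+1} = (x_i − d_i)/7. The first 5 digits are (1, 0, 4, 3, 2).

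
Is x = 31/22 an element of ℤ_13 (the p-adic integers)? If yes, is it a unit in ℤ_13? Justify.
x ∈ ℤ_13^× (unit); v_13(x) = 0

ℤ_13 = {x ∈ ℚ_13 : v_13(x) ≥ 0} and ℤ_13^× = {x ∈ ℤ_13 : v_13(x) = 0}. Here v_13(31/22) = v_13(num) − v_13(den) = 0; compare against these criteria.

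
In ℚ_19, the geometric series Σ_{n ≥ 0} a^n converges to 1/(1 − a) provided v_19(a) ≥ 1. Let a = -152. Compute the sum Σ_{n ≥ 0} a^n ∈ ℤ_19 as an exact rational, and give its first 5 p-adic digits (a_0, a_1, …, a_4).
Σ a^n = 1/(1 − a) = 1/153;  first 5 digits = (1, 11, 6, 4, 3)

v_19(a) = 1 ≥ 1, so the series converges in ℤ_19 to 1/(1 − a) = 1/(1 − (-152)) = 1/153. Expand this rational in ℤ_19: compute digits iteratively via d_i = x_i mod 19, x_{i+1} = (x_i − d_i)/19. The first 5 digits are (1, 11, 6, 4, 3).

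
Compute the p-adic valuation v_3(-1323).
v_3(-1323) = 3

v_3(n) is the largest exponent k such that 3^k divides n. Factor out: -1323 = -3^3 · 49. (Sign doesn't affect v_p.) So v_3(-1323) = 3.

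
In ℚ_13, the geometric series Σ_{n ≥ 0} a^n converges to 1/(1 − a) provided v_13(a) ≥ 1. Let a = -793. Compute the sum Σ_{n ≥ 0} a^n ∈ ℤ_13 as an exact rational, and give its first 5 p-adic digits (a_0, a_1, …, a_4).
Σ a^n = 1/(1 − a) = 1/794;  first 5 digits = (1, 4, 11, 11, 3)

v_13(a) = 1 ≥ 1, so the series converges in ℤ_13 to 1/(1 − a) = 1/(1 − (-793)) = 1/794. Expand this rational in ℤ_13: compute digits iteratively via d_i = x_i mod 13, x_{i+1} = (x_i − d_i)/13. The first 5 digits are (1, 4, 11, 11, 3).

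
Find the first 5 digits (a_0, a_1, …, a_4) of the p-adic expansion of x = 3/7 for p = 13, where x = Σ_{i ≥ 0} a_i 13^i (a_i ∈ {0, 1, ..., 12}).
(a_0, …, a_4) = (6, 7, 5, 7, 5)

v_13(3/7) = 0 (numerator and denominator both coprime to 13), so x ∈ ℤ_13^×. Compute digits iteratively via a_i = x_i mod 13, x_{i+1} = (x_i − a_i)/13, with x_0 = x:
  x_0 = 3/7;  a_0 = 6;  x_1 = (x_0 − 6)/13 = -3/7
  x_1 = -3/7;  a_1 = 7;  x_2 = (x_1 − 7)/13 = -4/7
  x_2 = -4/7;  a_2 = 5;  x_3 = (x_2 − 5)/13 = -3/7
  x_3 = -3/7;  a_3 = 7;  x_4 = (x_3 − 7)/13 = -4/7
  x_4 = -4/7;  a_4 = 5;  x_5 = (x_4 − 5)/13 = -3/7
Digits: (6, 7, 5, 7, 5).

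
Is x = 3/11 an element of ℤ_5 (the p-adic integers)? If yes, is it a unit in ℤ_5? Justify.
x ∈ ℤ_5^× (unit); v_5(x) = 0

ℤ_5 = {x ∈ ℚ_5 : v_5(x) ≥ 0} and ℤ_5^× = {x ∈ ℤ_5 : v_5(x) = 0}. Here v_5(3/11) = v_5(num) − v_5(den) = 0; compare against these criteria.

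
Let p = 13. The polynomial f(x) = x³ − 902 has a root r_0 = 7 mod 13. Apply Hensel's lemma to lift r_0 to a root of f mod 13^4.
r_3 = 14723 (mod 28561)

Hensel: r_{i+1} = r_i − f(r_i)/f′(r_i) mod 13^{i+2}, where f′(x) = 3x². Iterate:
  r_0 = 7 (mod 13)
  r_1 = 20 (mod 169)
  r_2 = 1541 (mod 2197)
  r_3 = 14723 (mod 28561)
Final: r = 14723 with f(r) ≡ 0 mod 13^4.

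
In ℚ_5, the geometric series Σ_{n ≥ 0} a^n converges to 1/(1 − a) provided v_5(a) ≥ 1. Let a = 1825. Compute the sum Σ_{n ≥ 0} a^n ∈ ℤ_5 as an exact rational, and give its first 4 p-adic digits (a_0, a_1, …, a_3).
Σ a^n = 1/(1 − a) = -1/1824;  first 4 digits = (1, 0, 3, 4)

v_5(a) = 2 ≥ 1, so the series converges in ℤ_5 to 1/(1 − a) = 1/(1 − 1825) = -1/1824. Expand this rational in ℤ_5: compute digits iteratively via d_i = x_i mod 5, x_{i+1} = (x_i − d_i)/5. The first 4 digits are (1, 0, 3, 4).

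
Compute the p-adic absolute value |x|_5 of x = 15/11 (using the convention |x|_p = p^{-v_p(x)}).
|15/11|_5 = 1/5

Step 1 — compute v_5(x) by factoring powers of 5 out of the numerator and denominator: v_5(15/11) = 1. Step 2 — apply |x|_p = p^{-v_p(x)} = 5^{-1} = 1/5.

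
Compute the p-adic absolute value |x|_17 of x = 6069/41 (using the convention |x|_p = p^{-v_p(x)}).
|6069/41|_17 = 1/289

Step 1 — compute v_17(x) by factoring powers of 17 out of the numerator and denominator: v_17(6069/41) = 2. Step 2 — apply |x|_p = p^{-v_p(x)} = 17^{-2} = 1/289.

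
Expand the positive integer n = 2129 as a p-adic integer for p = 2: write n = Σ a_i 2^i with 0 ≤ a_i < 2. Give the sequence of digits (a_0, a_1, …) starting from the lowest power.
(a_0, a_1, …) = (1, 0, 0, 0, 1, 0, 1, 0, 0, 0, 0, 1)

Repeated division by 2 gives the digits low-to-high: 2129 = 1 + 1·2^4 + 1·2^6 + 1·2^11. Digit sequence: (1, 0, 0, 0, 1, 0, 1, 0, 0, 0, 0, 1).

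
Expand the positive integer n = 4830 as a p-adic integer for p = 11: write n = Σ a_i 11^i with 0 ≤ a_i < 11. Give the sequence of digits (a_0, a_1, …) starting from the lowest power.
(a_0, a_1, …) = (1, 10, 6, 3)

Repeated division by 11 gives the digits low-to-high: 4830 = 1 + 10·11^1 + 6·11^2 + 3·11^3. Digit sequence: (1, 10, 6, 3).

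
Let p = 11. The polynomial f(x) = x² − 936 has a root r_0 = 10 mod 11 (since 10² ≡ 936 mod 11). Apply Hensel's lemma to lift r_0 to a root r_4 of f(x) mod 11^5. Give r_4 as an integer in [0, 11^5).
r_4 = 71708 (mod 161051)

Hensel's recurrence: r_{i+1} = r_i − f(r_i)·(f′(r_i))^{-1} mod 11^{i+2}, with f′(x) = 2x. Iterate:
  r_0 = 10 (mod 11)
  r_1 = 76 (mod 121)
  r_2 = 1165 (mod 1331)
  r_3 = 13144 (mod 14641)
  r_4 = 71708 (mod 161051)
Final: r_4 = 71708, and one checks f(r_4) ≡ 0 mod 11^5.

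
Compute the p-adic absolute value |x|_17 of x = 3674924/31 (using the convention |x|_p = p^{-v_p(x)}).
|3674924/31|_17 = 1/83521

Step 1 — compute v_17(x) by factoring powers of 17 out of the numerator and denominator: v_17(3674924/31) = 4. Step 2 — apply |x|_p = p^{-v_p(x)} = 17^{-4} = 1/83521.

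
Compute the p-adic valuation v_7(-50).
v_7(-50) = 0

v_7(n) is the largest exponent k such that 7^k divides n. Factor out: -50 = -7^0 · 50. (Sign doesn't affect v_p.) So v_7(-50) = 0.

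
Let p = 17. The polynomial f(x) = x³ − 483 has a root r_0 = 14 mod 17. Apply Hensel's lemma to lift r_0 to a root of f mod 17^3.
r_2 = 337 (mod 4913)

Hensel: r_{i+1} = r_i − f(r_i)/f′(r_i) mod 17^{i+2}, where f′(x) = 3x². Iterate:
  r_0 = 14 (mod 17)
  r_1 = 48 (mod 289)
  r_2 = 337 (mod 4913)
Final: r = 337 with f(r) ≡ 0 mod 17^3.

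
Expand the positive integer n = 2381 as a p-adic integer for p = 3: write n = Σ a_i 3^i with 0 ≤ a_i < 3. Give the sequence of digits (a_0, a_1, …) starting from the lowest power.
(a_0, a_1, …) = (2, 1, 0, 1, 2, 0, 0, 1)

Repeated division by 3 gives the digits low-to-high: 2381 = 2 + 1·3^1 + 1·3^3 + 2·3^4 + 1·3^7. Digit sequence: (2, 1, 0, 1, 2, 0, 0, 1).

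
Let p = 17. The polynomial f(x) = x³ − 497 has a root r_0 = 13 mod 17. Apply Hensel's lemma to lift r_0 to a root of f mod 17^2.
r_1 = 98 (mod 289)

Hensel: r_{i+1} = r_i − f(r_i)/f′(r_i) mod 17^{i+2}, where f′(x) = 3x². Iterate:
  r_0 = 13 (mod 17)
  r_1 = 98 (mod 289)
Final: r = 98 with f(r) ≡ 0 mod 17^2.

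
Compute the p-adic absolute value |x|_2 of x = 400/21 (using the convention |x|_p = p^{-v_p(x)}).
|400/21|_2 = 1/16

Step 1 — compute v_2(x) by factoring powers of 2 out of the numerator and denominator: v_2(400/21) = 4. Step 2 — apply |x|_p = p^{-v_p(x)} = 2^{-4} = 1/16.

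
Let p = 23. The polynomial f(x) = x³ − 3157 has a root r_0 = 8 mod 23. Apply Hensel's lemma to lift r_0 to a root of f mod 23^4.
r_3 = 202615 (mod 279841)

Hensel: r_{i+1} = r_i − f(r_i)/f′(r_i) mod 23^{i+2}, where f′(x) = 3x². Iterate:
  r_0 = 8 (mod 23)
  r_1 = 8 (mod 529)
  r_2 = 7943 (mod 12167)
  r_3 = 202615 (mod 279841)
Final: r = 202615 with f(r) ≡ 0 mod 23^4.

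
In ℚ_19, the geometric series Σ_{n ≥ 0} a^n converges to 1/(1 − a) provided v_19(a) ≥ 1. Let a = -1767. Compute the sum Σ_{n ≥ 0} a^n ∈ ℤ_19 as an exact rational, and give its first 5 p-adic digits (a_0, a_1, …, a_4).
Σ a^n = 1/(1 − a) = 1/1768;  first 5 digits = (1, 2, 18, 6, 18)

v_19(a) = 1 ≥ 1, so the series converges in ℤ_19 to 1/(1 − a) = 1/(1 − (-1767)) = 1/1768. Expand this rational in ℤ_19: compute digits iteratively via d_i = x_i mod 19, x_{i+1} = (x_i − d_i)/19. The first 5 digits are (1, 2, 18, 6, 18).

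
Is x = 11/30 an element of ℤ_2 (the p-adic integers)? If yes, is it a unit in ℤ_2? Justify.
x ∉ ℤ_2 (v_2(x) = -1 < 0)

ℤ_2 = {x ∈ ℚ_2 : v_2(x) ≥ 0} and ℤ_2^× = {x ∈ ℤ_2 : v_2(x) = 0}. Here v_2(11/30) = v_2(num) − v_2(den) = -1; compare against these criteria.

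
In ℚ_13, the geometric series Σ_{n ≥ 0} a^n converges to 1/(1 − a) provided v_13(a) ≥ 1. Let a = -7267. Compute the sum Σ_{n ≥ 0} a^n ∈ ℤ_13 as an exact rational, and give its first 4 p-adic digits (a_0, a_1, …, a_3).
Σ a^n = 1/(1 − a) = 1/7268;  first 4 digits = (1, 0, 9, 9)

v_13(a) = 2 ≥ 1, so the series converges in ℤ_13 to 1/(1 − a) = 1/(1 − (-7267)) = 1/7268. Expand this rational in ℤ_13: compute digits iteratively via d_i = x_i mod 13, x_{i+1} = (x_i − d_i)/13. The first 4 digits are (1, 0, 9, 9).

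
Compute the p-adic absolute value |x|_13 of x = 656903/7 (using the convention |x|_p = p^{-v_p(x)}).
|656903/7|_13 = 1/28561

Step 1 — compute v_13(x) by factoring powers of 13 out of the numerator and denominator: v_13(656903/7) = 4. Step 2 — apply |x|_p = p^{-v_p(x)} = 13^{-4} = 1/28561.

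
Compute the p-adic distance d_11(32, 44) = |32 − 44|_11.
d_11(32, 44) = 1

Step 1 — x − y = 32 − 44 = -12. Step 2 — v_11(-12) = 0 (factor: -12 = −(11^0 · 12); the sign does not affect v_p). Step 3 — |x − y|_11 = 11^{0} = 1.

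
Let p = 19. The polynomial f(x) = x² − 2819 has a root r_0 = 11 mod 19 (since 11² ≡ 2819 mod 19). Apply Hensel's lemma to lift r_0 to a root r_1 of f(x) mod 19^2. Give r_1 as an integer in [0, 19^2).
r_1 = 68 (mod 361)

Hensel's recurrence: r_{i+1} = r_i − f(r_i)·(f′(r_i))^{-1} mod 19^{i+2}, with f′(x) = 2x. Iterate:
  r_0 = 11 (mod 19)
  r_1 = 68 (mod 361)
Final: r_1 = 68, and one checks f(r_1) ≡ 0 mod 19^2.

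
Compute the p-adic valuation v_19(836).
v_19(836) = 1

v_19(n) is the largest exponent k such that 19^k divides n. Factor out: 836 = 19^1 · 44. (Sign doesn't affect v_p.) So v_19(836) = 1.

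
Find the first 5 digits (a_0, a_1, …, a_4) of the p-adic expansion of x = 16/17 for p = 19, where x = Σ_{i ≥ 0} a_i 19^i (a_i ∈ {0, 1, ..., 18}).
(a_0, …, a_4) = (11, 14, 16, 17, 8)

v_19(16/17) = 0 (numerator and denominator both coprime to 19), so x ∈ ℤ_19^×. Compute digits iteratively via a_i = x_i mod 19, x_{i+1} = (x_i − a_i)/19, with x_0 = x:
  x_0 = 16/17;  a_0 = 11;  x_1 = (x_0 − 11)/19 = -9/17
  x_1 = -9/17;  a_1 = 14;  x_2 = (x_1 − 14)/19 = -13/17
  x_2 = -13/17;  a_2 = 16;  x_3 = (x_2 − 16)/19 = -15/17
  x_3 = -15/17;  a_3 = 17;  x_4 = (x_3 − 17)/19 = -16/17
  x_4 = -16/17;  a_4 = 8;  x_5 = (x_4 − 8)/19 = -8/17
Digits: (11, 14, 16, 17, 8).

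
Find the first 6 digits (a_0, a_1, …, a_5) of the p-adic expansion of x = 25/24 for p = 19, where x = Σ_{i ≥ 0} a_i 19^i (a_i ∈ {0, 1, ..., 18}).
(a_0, …, a_5) = (5, 18, 3, 18, 3, 18)

v_19(25/24) = 0 (numerator and denominator both coprime to 19), so x ∈ ℤ_19^×. Compute digits iteratively via a_i = x_i mod 19, x_{i+1} = (x_i − a_i)/19, with x_0 = x:
  x_0 = 25/24;  a_0 = 5;  x_1 = (x_0 − 5)/19 = -5/24
  x_1 = -5/24;  a_1 = 18;  x_2 = (x_1 − 18)/19 = -23/24
  x_2 = -23/24;  a_2 = 3;  x_3 = (x_2 − 3)/19 = -5/24
  x_3 = -5/24;  a_3 = 18;  x_4 = (x_3 − 18)/19 = -23/24
  x_4 = -23/24;  a_4 = 3;  x_5 = (x_4 − 3)/19 = -5/24
  x_5 = -5/24;  a_5 = 18;  x_6 = (x_5 − 18)/19 = -23/24
Digits: (5, 18, 3, 18, 3, 18).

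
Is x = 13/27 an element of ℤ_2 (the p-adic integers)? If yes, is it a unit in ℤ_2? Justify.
x ∈ ℤ_2^× (unit); v_2(x) = 0

ℤ_2 = {x ∈ ℚ_2 : v_2(x) ≥ 0} and ℤ_2^× = {x ∈ ℤ_2 : v_2(x) = 0}. Here v_2(13/27) = v_2(num) − v_2(den) = 0; compare against these criteria.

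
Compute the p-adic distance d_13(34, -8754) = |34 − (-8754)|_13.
d_13(34, -8754) = 1/2197

Step 1 — x − y = 34 − (-8754) = 8788. Step 2 — v_13(8788) = 3 (factor: 8788 = (13^3 · 4); the sign does not affect v_p). Step 3 — |x − y|_13 = 13^{-3} = 1/2197.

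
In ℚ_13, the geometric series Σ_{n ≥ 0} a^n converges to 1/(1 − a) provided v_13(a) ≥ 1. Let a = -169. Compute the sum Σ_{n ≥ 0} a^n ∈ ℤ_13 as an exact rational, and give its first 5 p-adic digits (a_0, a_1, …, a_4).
Σ a^n = 1/(1 − a) = 1/170;  first 5 digits = (1, 0, 12, 12, 0)

v_13(a) = 2 ≥ 1, so the series converges in ℤ_13 to 1/(1 − a) = 1/(1 − (-169)) = 1/170. Expand this rational in ℤ_13: compute digits iteratively via d_i = x_i mod 13, x_{i+1} = (x_i − d_i)/13. The first 5 digits are (1, 0, 12, 12, 0).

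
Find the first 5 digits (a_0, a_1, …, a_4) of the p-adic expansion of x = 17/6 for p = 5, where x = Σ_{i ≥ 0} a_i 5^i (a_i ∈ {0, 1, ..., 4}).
(a_0, …, a_4) = (2, 1, 4, 0, 4)

v_5(17/6) = 0 (numerator and denominator both coprime to 5), so x ∈ ℤ_5^×. Compute digits iteratively via a_i = x_i mod 5, x_{i+1} = (x_i − a_i)/5, with x_0 = x:
  x_0 = 17/6;  a_0 = 2;  x_1 = (x_0 − 2)/5 = 1/6
  x_1 = 1/6;  a_1 = 1;  x_2 = (x_1 − 1)/5 = -1/6
  x_2 = -1/6;  a_2 = 4;  x_3 = (x_2 − 4)/5 = -5/6
  x_3 = -5/6;  a_3 = 0;  x_4 = (x_3 − 0)/5 = -1/6
  x_4 = -1/6;  a_4 = 4;  x_5 = (x_4 − 4)/5 = -5/6
Digits: (2, 1, 4, 0, 4).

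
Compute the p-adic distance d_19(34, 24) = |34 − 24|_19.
d_19(34, 24) = 1

Step 1 — x − y = 34 − 24 = 10. Step 2 — v_19(10) = 0 (factor: 10 = (19^0 · 10); the sign does not affect v_p). Step 3 — |x − y|_19 = 19^{0} = 1.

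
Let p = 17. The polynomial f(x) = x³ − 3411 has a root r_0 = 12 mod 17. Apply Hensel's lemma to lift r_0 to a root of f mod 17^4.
r_3 = 51199 (mod 83521)

Hensel: r_{i+1} = r_i − f(r_i)/f′(r_i) mod 17^{i+2}, where f′(x) = 3x². Iterate:
  r_0 = 12 (mod 17)
  r_1 = 46 (mod 289)
  r_2 = 2069 (mod 4913)
  r_3 = 51199 (mod 83521)
Final: r = 51199 with f(r) ≡ 0 mod 17^4.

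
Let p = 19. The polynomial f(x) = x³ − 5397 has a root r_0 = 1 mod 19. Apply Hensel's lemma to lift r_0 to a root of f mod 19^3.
r_2 = 4808 (mod 6859)

Hensel: r_{i+1} = r_i − f(r_i)/f′(r_i) mod 19^{i+2}, where f′(x) = 3x². Iterate:
  r_0 = 1 (mod 19)
  r_1 = 115 (mod 361)
  r_2 = 4808 (mod 6859)
Final: r = 4808 with f(r) ≡ 0 mod 19^3.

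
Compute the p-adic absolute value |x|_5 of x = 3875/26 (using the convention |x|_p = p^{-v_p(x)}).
|3875/26|_5 = 1/125

Step 1 — compute v_5(x) by factoring powers of 5 out of the numerator and denominator: v_5(3875/26) = 3. Step 2 — apply |x|_p = p^{-v_p(x)} = 5^{-3} = 1/125.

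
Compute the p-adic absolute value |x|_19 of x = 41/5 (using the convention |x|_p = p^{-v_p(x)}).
|41/5|_19 = 1

Step 1 — compute v_19(x) by factoring powers of 19 out of the numerator and denominator: v_19(41/5) = 0. Step 2 — apply |x|_p = p^{-v_p(x)} = 19^{0} = 1.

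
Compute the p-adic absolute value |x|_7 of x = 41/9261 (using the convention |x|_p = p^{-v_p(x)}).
|41/9261|_7 = 343

Step 1 — compute v_7(x) by factoring powers of 7 out of the numerator and denominator: v_7(41/9261) = -3. Step 2 — apply |x|_p = p^{-v_p(x)} = 7^{3} = 343.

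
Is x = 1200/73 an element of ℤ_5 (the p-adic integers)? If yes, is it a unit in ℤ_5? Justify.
x ∈ ℤ_5 but not a unit; v_5(x) = 2 > 0

ℤ_5 = {x ∈ ℚ_5 : v_5(x) ≥ 0} and ℤ_5^× = {x ∈ ℤ_5 : v_5(x) = 0}. Here v_5(1200/73) = v_5(num) − v_5(den) = 2; compare against these criteria.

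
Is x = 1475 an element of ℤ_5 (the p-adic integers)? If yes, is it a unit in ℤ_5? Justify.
x ∈ ℤ_5 but not a unit; v_5(x) = 2 > 0

ℤ_5 = {x ∈ ℚ_5 : v_5(x) ≥ 0} and ℤ_5^× = {x ∈ ℤ_5 : v_5(x) = 0}. Here v_5(1475) = v_5(num) − v_5(den) = 2; compare against these criteria.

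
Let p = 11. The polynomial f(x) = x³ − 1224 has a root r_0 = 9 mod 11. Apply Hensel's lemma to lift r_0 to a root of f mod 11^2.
r_1 = 20 (mod 121)

Hensel: r_{i+1} = r_i − f(r_i)/f′(r_i) mod 11^{i+2}, where f′(x) = 3x². Iterate:
  r_0 = 9 (mod 11)
  r_1 = 20 (mod 121)
Final: r = 20 with f(r) ≡ 0 mod 11^2.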